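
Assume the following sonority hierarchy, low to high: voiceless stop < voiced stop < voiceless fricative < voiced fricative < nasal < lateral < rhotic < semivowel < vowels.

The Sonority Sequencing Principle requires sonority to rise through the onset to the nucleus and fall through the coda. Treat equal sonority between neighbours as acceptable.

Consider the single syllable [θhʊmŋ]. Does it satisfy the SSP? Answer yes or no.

Onset: /θ/ is a voiceless fricative (sonority 3), /h/ is a voiceless fricative (sonority 3); then the nucleus /ʊ/ (sonority 9).
Onset profile 3-3-9 — rises to the nucleus.
Coda: /m/ is a nasal (sonority 5), /ŋ/ is a nasal (sonority 5).
Coda profile 9-5-5 — falls from the nucleus.

yes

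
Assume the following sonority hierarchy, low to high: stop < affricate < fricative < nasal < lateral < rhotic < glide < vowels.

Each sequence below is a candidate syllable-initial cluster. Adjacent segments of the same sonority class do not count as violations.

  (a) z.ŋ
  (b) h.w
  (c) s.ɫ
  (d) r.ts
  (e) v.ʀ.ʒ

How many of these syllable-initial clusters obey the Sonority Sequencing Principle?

3

(a) sonority 3-4: well-formed.
(b) sonority 3-7: well-formed.
(c) sonority 3-5: well-formed.
(d) sonority 6-2: ill-formed.
(e) sonority 3-6-3: ill-formed.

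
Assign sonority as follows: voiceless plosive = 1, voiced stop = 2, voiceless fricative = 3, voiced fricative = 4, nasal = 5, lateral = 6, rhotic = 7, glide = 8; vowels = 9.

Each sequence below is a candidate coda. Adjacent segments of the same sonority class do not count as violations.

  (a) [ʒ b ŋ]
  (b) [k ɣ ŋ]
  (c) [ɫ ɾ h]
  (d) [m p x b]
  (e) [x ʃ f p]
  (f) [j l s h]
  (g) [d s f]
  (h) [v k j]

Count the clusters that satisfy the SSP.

2

(a) 4-2-5 → violates
(b) 1-4-5 → violates
(c) 6-7-3 → violates
(d) 5-1-3-2 → violates
(e) 3-3-3-1 → obeys
(f) 8-6-3-3 → obeys
(g) 2-3-3 → violates
(h) 4-1-8 → violates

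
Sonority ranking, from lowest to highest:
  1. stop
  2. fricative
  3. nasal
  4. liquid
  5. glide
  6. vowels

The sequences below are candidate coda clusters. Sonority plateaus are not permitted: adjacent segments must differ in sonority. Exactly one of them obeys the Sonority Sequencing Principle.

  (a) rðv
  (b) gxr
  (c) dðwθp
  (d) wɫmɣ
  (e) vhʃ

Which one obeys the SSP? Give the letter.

(a) 4-2-2 → violates
(b) 1-2-4 → violates
(c) 1-2-5-2-1 → violates
(d) 5-4-3-2 → obeys
(e) 2-2-2 → violates

d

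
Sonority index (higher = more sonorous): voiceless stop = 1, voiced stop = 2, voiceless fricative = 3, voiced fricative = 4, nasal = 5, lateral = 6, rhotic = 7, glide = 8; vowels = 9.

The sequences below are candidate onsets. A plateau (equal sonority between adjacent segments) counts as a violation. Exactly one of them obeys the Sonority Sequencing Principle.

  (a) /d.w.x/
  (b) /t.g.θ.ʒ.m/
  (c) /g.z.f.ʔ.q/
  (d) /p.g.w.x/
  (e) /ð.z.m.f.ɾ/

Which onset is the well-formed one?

(a) 2-8-3 → violates
(b) 1-2-3-4-5 → obeys
(c) 2-4-3-1-1 → violates
(d) 1-2-8-3 → violates
(e) 4-4-5-3-7 → violates

b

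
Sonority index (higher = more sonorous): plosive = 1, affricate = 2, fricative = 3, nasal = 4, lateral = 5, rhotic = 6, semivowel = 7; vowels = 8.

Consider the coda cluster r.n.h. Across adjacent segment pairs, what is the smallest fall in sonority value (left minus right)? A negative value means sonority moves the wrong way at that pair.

/r/: rhotic = 6.
/n/: nasal = 4.
/h/: fricative = 3.
/r/→/n/: change +2.
/n/→/h/: change +1.
Minimum = 1.

1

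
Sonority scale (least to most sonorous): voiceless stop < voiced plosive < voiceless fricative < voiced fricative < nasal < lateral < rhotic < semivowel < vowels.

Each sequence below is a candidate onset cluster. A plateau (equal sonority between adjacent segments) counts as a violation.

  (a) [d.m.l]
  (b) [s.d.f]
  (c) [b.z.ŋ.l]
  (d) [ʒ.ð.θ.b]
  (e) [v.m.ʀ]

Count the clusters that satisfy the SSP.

(a) [d.m.l]: profile 2-5-6 — obeys.
(b) [s.d.f]: profile 3-2-3 — violates.
(c) [b.z.ŋ.l]: profile 2-4-5-6 — obeys.
(d) [ʒ.ð.θ.b]: profile 4-4-3-2 — violates.
(e) [v.m.ʀ]: profile 4-5-7 — obeys.

3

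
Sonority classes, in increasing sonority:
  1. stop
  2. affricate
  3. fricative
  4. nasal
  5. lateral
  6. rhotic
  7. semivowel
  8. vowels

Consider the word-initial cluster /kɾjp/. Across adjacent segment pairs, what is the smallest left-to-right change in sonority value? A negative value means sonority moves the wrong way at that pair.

-6

/k/ — stop, sonority 1.
/ɾ/ — rhotic, sonority 6.
/j/ — semivowel, sonority 7.
/p/ — stop, sonority 1.
/k/→/ɾ/: change +5.
/ɾ/→/j/: change +1.
/j/→/p/: change -6.
Minimum = -6.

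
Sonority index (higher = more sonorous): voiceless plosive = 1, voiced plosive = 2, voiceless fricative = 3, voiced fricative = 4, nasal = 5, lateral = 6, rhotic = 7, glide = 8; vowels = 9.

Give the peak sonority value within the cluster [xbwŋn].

/x/ is a voiceless fricative (sonority 3).
/b/ is a voiced plosive (sonority 2).
/w/ is a glide (sonority 8).
/ŋ/ is a nasal (sonority 5).
/n/ is a nasal (sonority 5).
The maximum is 8.

8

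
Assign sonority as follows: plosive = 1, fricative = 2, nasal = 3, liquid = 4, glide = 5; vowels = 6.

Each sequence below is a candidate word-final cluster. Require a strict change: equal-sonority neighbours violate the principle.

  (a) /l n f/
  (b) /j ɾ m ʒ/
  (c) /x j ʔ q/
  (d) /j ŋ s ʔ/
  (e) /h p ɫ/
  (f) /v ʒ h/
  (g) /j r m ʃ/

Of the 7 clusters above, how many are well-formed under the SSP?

(a) /l n f/: profile 4-3-2 — obeys.
(b) /j ɾ m ʒ/: profile 5-4-3-2 — obeys.
(c) /x j ʔ q/: profile 2-5-1-1 — violates.
(d) /j ŋ s ʔ/: profile 5-3-2-1 — obeys.
(e) /h p ɫ/: profile 2-1-4 — violates.
(f) /v ʒ h/: profile 2-2-2 — violates.
(g) /j r m ʃ/: profile 5-4-3-2 — obeys.

4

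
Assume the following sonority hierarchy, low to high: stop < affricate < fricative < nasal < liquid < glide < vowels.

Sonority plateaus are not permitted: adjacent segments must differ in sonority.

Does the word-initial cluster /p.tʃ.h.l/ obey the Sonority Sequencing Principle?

yes

/p/: stop = 1.
/tʃ/: affricate = 2.
/h/: fricative = 3.
/l/: liquid = 5.
The profile 1-2-3-5 strictly rises, so the word-initial cluster satisfies the SSP.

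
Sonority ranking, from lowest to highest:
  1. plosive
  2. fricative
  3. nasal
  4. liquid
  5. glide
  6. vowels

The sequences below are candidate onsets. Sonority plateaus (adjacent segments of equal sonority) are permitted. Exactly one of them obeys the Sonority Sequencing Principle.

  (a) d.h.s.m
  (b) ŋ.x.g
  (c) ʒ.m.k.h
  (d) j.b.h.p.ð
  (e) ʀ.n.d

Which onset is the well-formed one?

a

(a) d.h.s.m: profile 1-2-2-3 — obeys.
(b) ŋ.x.g: profile 3-2-1 — violates.
(c) ʒ.m.k.h: profile 2-3-1-2 — violates.
(d) j.b.h.p.ð: profile 5-1-2-1-2 — violates.
(e) ʀ.n.d: profile 4-3-1 — violates.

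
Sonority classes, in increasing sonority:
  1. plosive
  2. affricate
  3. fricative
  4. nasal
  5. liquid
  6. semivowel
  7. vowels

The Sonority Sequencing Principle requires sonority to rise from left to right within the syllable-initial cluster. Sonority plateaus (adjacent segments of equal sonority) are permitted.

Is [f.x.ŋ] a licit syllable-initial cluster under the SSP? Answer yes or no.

/f/ — fricative, sonority 3.
/x/ — fricative, sonority 3.
/ŋ/ — nasal, sonority 4.
The profile 3-3-4 is non-decreasing (plateaus allowed), so the syllable-initial cluster satisfies the SSP.

yes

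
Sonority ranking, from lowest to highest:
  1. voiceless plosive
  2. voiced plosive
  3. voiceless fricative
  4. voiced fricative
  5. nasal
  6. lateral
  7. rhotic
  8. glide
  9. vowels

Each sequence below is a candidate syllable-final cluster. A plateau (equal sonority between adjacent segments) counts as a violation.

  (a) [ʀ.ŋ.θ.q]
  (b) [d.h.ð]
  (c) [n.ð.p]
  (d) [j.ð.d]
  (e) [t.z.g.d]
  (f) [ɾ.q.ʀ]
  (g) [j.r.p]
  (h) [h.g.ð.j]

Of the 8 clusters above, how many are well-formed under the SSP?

(a) 7-5-3-1 → obeys
(b) 2-3-4 → violates
(c) 5-4-1 → obeys
(d) 8-4-2 → obeys
(e) 1-4-2-2 → violates
(f) 7-1-7 → violates
(g) 8-7-1 → obeys
(h) 3-2-4-8 → violates

4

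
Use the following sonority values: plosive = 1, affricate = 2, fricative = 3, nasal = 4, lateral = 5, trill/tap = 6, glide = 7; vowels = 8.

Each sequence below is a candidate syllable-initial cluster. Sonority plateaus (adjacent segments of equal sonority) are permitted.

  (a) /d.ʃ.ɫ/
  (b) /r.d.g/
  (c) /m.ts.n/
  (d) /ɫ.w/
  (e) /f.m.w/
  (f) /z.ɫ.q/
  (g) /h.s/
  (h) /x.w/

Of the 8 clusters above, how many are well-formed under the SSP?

5

(a) /d.ʃ.ɫ/: profile 1-3-5 — obeys.
(b) /r.d.g/: profile 6-1-1 — violates.
(c) /m.ts.n/: profile 4-2-4 — violates.
(d) /ɫ.w/: profile 5-7 — obeys.
(e) /f.m.w/: profile 3-4-7 — obeys.
(f) /z.ɫ.q/: profile 3-5-1 — violates.
(g) /h.s/: profile 3-3 — obeys.
(h) /x.w/: profile 3-7 — obeys.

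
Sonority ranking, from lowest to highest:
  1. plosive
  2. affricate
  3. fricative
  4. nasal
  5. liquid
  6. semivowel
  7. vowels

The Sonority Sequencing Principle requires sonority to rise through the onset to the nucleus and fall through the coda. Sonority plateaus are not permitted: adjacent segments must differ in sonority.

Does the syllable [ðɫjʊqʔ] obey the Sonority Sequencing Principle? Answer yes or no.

no

Onset: /ð/ is a fricative (sonority 3), /ɫ/ is a liquid (sonority 5), /j/ is a semivowel (sonority 6); then the nucleus /ʊ/ (sonority 7).
Onset profile 3-5-6-7 — rises to the nucleus.
Coda: /q/ is a plosive (sonority 1), /ʔ/ is a plosive (sonority 1).
Coda profile 7-1-1 — does not strictly fall throughout.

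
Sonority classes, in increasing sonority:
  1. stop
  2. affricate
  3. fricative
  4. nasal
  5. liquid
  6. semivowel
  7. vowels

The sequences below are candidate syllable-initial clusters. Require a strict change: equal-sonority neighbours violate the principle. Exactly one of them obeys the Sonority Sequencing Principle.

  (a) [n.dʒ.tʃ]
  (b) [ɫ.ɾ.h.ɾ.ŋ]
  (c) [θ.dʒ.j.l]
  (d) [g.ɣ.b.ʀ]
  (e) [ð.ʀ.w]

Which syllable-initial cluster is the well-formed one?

(a) [n.dʒ.tʃ]: profile 4-2-2 — violates.
(b) [ɫ.ɾ.h.ɾ.ŋ]: profile 5-5-3-5-4 — violates.
(c) [θ.dʒ.j.l]: profile 3-2-6-5 — violates.
(d) [g.ɣ.b.ʀ]: profile 1-3-1-5 — violates.
(e) [ð.ʀ.w]: profile 3-5-6 — obeys.

e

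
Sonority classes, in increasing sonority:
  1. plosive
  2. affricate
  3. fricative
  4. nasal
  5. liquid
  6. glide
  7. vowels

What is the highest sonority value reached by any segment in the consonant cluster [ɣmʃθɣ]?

4

/ɣ/ is a fricative (sonority 3).
/m/ is a nasal (sonority 4).
/ʃ/ is a fricative (sonority 3).
/θ/ is a fricative (sonority 3).
/ɣ/ is a fricative (sonority 3).
The maximum is 4.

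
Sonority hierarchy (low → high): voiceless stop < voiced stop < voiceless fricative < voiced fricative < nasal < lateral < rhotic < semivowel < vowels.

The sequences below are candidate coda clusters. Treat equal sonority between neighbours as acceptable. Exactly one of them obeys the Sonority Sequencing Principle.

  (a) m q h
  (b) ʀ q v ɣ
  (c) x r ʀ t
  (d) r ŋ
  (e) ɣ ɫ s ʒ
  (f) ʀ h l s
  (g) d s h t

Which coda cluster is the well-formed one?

(a) m q h: profile 5-1-3 — violates.
(b) ʀ q v ɣ: profile 7-1-4-4 — violates.
(c) x r ʀ t: profile 3-7-7-1 — violates.
(d) r ŋ: profile 7-5 — obeys.
(e) ɣ ɫ s ʒ: profile 4-6-3-4 — violates.
(f) ʀ h l s: profile 7-3-6-3 — violates.
(g) d s h t: profile 2-3-3-1 — violates.

d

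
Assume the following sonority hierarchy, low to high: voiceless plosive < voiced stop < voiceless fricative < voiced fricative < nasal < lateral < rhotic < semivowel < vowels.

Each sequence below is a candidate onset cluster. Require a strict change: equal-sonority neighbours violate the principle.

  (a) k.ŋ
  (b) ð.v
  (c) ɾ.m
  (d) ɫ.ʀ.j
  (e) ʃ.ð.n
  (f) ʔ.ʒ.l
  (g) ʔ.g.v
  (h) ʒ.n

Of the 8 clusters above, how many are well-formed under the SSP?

6

(a) k.ŋ: profile 1-5 — obeys.
(b) ð.v: profile 4-4 — violates.
(c) ɾ.m: profile 7-5 — violates.
(d) ɫ.ʀ.j: profile 6-7-8 — obeys.
(e) ʃ.ð.n: profile 3-4-5 — obeys.
(f) ʔ.ʒ.l: profile 1-4-6 — obeys.
(g) ʔ.g.v: profile 1-2-4 — obeys.
(h) ʒ.n: profile 4-5 — obeys.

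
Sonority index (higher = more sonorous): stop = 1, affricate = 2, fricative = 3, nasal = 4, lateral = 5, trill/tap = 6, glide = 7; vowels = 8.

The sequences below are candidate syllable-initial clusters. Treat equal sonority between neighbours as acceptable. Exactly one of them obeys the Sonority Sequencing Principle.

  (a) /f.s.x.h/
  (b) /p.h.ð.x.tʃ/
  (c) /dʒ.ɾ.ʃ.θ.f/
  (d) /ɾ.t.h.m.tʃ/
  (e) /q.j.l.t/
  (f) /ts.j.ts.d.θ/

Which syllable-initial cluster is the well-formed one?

(a) /f.s.x.h/: profile 3-3-3-3 — obeys.
(b) /p.h.ð.x.tʃ/: profile 1-3-3-3-2 — violates.
(c) /dʒ.ɾ.ʃ.θ.f/: profile 2-6-3-3-3 — violates.
(d) /ɾ.t.h.m.tʃ/: profile 6-1-3-4-2 — violates.
(e) /q.j.l.t/: profile 1-7-5-1 — violates.
(f) /ts.j.ts.d.θ/: profile 2-7-2-1-3 — violates.

a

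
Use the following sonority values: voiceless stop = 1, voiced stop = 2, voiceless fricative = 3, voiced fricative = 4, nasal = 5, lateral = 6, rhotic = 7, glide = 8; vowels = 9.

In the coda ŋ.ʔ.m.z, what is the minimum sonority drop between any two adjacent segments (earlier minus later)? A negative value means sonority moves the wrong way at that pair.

-4

/ŋ/ is a nasal (sonority 5).
/ʔ/ is a voiceless stop (sonority 1).
/m/ is a nasal (sonority 5).
/z/ is a voiced fricative (sonority 4).
/ŋ/→/ʔ/: change +4.
/ʔ/→/m/: change -4.
/m/→/z/: change +1.
Minimum = -4.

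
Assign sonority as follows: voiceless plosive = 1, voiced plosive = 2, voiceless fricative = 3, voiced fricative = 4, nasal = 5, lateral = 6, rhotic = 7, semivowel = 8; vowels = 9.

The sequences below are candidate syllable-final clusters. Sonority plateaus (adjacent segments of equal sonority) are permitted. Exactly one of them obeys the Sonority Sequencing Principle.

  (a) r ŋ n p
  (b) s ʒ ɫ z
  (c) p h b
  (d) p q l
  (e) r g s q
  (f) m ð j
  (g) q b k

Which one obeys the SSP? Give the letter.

a

(a) 7-5-5-1 → obeys
(b) 3-4-6-4 → violates
(c) 1-3-2 → violates
(d) 1-1-6 → violates
(e) 7-2-3-1 → violates
(f) 5-4-8 → violates
(g) 1-2-1 → violates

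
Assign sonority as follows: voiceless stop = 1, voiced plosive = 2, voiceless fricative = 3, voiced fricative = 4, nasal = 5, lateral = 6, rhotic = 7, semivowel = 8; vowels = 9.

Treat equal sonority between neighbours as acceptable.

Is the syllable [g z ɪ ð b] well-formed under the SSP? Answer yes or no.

Onset: /g/ is a voiced plosive (sonority 2), /z/ is a voiced fricative (sonority 4); then the nucleus /ɪ/ (sonority 9).
Onset profile 2-4-9 — rises to the nucleus.
Coda: /ð/ is a voiced fricative (sonority 4), /b/ is a voiced plosive (sonority 2).
Coda profile 9-4-2 — falls from the nucleus.

yes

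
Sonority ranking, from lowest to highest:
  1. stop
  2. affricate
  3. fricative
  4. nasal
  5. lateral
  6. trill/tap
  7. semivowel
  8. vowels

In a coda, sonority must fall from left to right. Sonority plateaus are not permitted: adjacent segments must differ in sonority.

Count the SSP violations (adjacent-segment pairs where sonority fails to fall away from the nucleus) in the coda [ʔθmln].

3

/ʔ/ is a stop (sonority 1).
/θ/ is a fricative (sonority 3).
/m/ is a nasal (sonority 4).
/l/ is a lateral (sonority 5).
/n/ is a nasal (sonority 4).
/ʔ/→/θ/: 1→3 (does not fall) — violation.
/θ/→/m/: 3→4 (does not fall) — violation.
/m/→/l/: 4→5 (does not fall) — violation.
/l/→/n/: 5→4 (falls) — ok.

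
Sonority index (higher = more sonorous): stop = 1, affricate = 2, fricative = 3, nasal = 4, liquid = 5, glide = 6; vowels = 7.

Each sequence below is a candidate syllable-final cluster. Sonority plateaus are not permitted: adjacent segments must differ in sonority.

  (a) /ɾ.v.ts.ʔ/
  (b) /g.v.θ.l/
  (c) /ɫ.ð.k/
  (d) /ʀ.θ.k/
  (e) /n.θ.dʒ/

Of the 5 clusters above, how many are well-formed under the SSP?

4

(a) 5-3-2-1 → obeys
(b) 1-3-3-5 → violates
(c) 5-3-1 → obeys
(d) 5-3-1 → obeys
(e) 4-3-2 → obeys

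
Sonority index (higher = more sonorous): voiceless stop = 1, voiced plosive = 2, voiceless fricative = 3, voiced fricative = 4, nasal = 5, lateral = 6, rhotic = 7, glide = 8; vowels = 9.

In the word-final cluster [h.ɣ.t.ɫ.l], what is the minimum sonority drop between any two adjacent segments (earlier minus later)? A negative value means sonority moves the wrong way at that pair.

-5

/h/: voiceless fricative = 3.
/ɣ/: voiced fricative = 4.
/t/: voiceless stop = 1.
/ɫ/: lateral = 6.
/l/: lateral = 6.
/h/→/ɣ/: change -1.
/ɣ/→/t/: change +3.
/t/→/ɫ/: change -5.
/ɫ/→/l/: change +0.
Minimum = -5.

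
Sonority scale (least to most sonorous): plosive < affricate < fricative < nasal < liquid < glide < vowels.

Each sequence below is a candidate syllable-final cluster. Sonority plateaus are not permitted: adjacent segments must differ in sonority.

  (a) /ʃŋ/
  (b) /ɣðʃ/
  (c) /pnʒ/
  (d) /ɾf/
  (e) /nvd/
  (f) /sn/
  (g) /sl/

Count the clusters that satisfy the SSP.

2

(a) sonority 3-4: ill-formed.
(b) sonority 3-3-3: ill-formed.
(c) sonority 1-4-3: ill-formed.
(d) sonority 5-3: well-formed.
(e) sonority 4-3-1: well-formed.
(f) sonority 3-4: ill-formed.
(g) sonority 3-5: ill-formed.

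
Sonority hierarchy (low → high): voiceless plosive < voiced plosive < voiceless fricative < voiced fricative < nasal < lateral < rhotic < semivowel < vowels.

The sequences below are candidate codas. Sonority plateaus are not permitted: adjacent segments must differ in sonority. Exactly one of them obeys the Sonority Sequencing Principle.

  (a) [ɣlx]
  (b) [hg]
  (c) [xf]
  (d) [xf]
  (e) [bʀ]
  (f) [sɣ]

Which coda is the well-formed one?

(a) sonority 4-6-3: ill-formed.
(b) sonority 3-2: well-formed.
(c) sonority 3-3: ill-formed.
(d) sonority 3-3: ill-formed.
(e) sonority 2-7: ill-formed.
(f) sonority 3-4: ill-formed.

b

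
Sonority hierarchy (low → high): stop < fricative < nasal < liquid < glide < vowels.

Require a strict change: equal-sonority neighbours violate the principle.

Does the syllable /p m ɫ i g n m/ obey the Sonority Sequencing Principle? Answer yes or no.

Onset: /p/ is a stop (sonority 1), /m/ is a nasal (sonority 3), /ɫ/ is a liquid (sonority 4); then the nucleus /i/ (sonority 6).
Onset profile 1-3-4-6 — rises to the nucleus.
Coda: /g/ is a stop (sonority 1), /n/ is a nasal (sonority 3), /m/ is a nasal (sonority 3).
Coda profile 6-1-3-3 — does not strictly fall throughout.

no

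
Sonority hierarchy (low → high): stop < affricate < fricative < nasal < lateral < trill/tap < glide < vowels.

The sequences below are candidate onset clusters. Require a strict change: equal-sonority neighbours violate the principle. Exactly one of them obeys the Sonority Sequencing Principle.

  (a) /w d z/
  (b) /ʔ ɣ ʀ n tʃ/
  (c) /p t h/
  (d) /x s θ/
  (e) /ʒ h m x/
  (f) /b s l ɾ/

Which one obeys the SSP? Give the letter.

f

(a) 7-1-3 → violates
(b) 1-3-6-4-2 → violates
(c) 1-1-3 → violates
(d) 3-3-3 → violates
(e) 3-3-4-3 → violates
(f) 1-3-5-6 → obeys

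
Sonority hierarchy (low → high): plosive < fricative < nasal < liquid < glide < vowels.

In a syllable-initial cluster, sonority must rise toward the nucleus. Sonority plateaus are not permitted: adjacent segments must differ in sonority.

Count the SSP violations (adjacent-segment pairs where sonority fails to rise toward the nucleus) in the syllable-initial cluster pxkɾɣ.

2

/p/: plosive = 1.
/x/: fricative = 2.
/k/: plosive = 1.
/ɾ/: liquid = 4.
/ɣ/: fricative = 2.
/p/→/x/: 1→2 (rises) — ok.
/x/→/k/: 2→1 (does not rise) — violation.
/k/→/ɾ/: 1→4 (rises) — ok.
/ɾ/→/ɣ/: 4→2 (does not rise) — violation.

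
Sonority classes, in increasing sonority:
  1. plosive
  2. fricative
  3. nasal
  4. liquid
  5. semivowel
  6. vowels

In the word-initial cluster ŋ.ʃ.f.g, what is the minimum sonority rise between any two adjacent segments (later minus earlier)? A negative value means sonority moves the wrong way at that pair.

-1

/ŋ/ is a nasal (sonority 3).
/ʃ/ is a fricative (sonority 2).
/f/ is a fricative (sonority 2).
/g/ is a plosive (sonority 1).
/ŋ/→/ʃ/: change -1.
/ʃ/→/f/: change +0.
/f/→/g/: change -1.
Minimum = -1.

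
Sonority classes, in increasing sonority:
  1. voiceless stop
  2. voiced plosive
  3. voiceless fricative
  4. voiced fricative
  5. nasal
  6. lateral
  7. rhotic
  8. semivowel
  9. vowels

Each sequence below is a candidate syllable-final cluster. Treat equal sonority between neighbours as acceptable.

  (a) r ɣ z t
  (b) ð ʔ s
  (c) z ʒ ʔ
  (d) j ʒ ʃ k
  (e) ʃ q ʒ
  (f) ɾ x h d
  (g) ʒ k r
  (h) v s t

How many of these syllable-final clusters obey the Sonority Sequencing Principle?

5

(a) 7-4-4-1 → obeys
(b) 4-1-3 → violates
(c) 4-4-1 → obeys
(d) 8-4-3-1 → obeys
(e) 3-1-4 → violates
(f) 7-3-3-2 → obeys
(g) 4-1-7 → violates
(h) 4-3-1 → obeys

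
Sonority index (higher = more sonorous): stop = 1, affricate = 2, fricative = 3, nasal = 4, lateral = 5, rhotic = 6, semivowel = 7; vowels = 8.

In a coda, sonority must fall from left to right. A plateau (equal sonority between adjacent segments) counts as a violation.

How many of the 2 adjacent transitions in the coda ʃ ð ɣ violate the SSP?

2

/ʃ/ is a fricative (sonority 3).
/ð/ is a fricative (sonority 3).
/ɣ/ is a fricative (sonority 3).
/ʃ/→/ð/: 3→3 (plateau) — violation.
/ð/→/ɣ/: 3→3 (plateau) — violation.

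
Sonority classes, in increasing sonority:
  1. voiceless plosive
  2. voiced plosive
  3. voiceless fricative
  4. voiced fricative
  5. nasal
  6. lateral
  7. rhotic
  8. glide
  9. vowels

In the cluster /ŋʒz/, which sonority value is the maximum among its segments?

/ŋ/: nasal = 5.
/ʒ/: voiced fricative = 4.
/z/: voiced fricative = 4.
The maximum is 5.

5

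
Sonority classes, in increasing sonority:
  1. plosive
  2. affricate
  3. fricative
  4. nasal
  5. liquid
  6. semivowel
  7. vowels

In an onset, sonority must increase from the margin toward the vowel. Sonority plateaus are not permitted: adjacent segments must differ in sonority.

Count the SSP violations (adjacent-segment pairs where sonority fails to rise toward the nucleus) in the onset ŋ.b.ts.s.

1

/ŋ/ is a nasal (sonority 4).
/b/ is a plosive (sonority 1).
/ts/ is an affricate (sonority 2).
/s/ is a fricative (sonority 3).
/ŋ/→/b/: 4→1 (does not rise) — violation.
/b/→/ts/: 1→2 (rises) — ok.
/ts/→/s/: 2→3 (rises) — ok.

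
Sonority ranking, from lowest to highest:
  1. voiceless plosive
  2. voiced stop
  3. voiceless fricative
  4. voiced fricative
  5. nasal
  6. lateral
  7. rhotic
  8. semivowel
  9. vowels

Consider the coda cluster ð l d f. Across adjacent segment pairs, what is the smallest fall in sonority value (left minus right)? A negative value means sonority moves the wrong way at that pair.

/ð/ — voiced fricative, sonority 4.
/l/ — lateral, sonority 6.
/d/ — voiced stop, sonority 2.
/f/ — voiceless fricative, sonority 3.
/ð/→/l/: change -2.
/l/→/d/: change +4.
/d/→/f/: change -1.
Minimum = -2.

-2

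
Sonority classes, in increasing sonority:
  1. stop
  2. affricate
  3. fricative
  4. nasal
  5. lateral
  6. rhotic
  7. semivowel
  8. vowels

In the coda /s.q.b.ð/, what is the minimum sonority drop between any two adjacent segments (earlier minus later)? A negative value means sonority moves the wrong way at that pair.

-2

/s/: fricative = 3.
/q/: stop = 1.
/b/: stop = 1.
/ð/: fricative = 3.
/s/→/q/: change +2.
/q/→/b/: change +0.
/b/→/ð/: change -2.
Minimum = -2.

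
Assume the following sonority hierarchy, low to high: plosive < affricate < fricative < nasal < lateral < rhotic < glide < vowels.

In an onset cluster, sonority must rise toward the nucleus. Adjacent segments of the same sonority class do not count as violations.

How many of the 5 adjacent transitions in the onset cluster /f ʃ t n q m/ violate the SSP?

/f/ is a fricative (sonority 3).
/ʃ/ is a fricative (sonority 3).
/t/ is a plosive (sonority 1).
/n/ is a nasal (sonority 4).
/q/ is a plosive (sonority 1).
/m/ is a nasal (sonority 4).
/f/→/ʃ/: 3→3 (plateau, allowed) — ok.
/ʃ/→/t/: 3→1 (does not rise) — violation.
/t/→/n/: 1→4 (rises) — ok.
/n/→/q/: 4→1 (does not rise) — violation.
/q/→/m/: 1→4 (rises) — ok.

2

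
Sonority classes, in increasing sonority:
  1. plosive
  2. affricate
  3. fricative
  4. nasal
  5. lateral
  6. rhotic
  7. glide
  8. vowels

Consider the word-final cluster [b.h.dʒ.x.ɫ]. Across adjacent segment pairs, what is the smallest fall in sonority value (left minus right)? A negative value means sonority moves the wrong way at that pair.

/b/: plosive = 1.
/h/: fricative = 3.
/dʒ/: affricate = 2.
/x/: fricative = 3.
/ɫ/: lateral = 5.
/b/→/h/: change -2.
/h/→/dʒ/: change +1.
/dʒ/→/x/: change -1.
/x/→/ɫ/: change -2.
Minimum = -2.

-2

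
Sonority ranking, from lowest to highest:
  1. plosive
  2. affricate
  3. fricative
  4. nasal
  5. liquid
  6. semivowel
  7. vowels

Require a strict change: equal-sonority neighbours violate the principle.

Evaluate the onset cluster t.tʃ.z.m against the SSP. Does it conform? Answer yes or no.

/t/: plosive = 1.
/tʃ/: affricate = 2.
/z/: fricative = 3.
/m/: nasal = 4.
The profile 1-2-3-4 strictly rises, so the onset cluster satisfies the SSP.

yes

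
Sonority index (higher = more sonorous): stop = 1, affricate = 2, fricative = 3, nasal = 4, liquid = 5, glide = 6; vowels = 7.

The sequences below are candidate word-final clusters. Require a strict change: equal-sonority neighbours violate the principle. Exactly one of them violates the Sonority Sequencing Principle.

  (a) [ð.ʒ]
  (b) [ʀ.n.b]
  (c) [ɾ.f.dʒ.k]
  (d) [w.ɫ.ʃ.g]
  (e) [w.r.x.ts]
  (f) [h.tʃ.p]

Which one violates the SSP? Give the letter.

a

(a) sonority 3-3: ill-formed.
(b) sonority 5-4-1: well-formed.
(c) sonority 5-3-2-1: well-formed.
(d) sonority 6-5-3-1: well-formed.
(e) sonority 6-5-3-2: well-formed.
(f) sonority 3-2-1: well-formed.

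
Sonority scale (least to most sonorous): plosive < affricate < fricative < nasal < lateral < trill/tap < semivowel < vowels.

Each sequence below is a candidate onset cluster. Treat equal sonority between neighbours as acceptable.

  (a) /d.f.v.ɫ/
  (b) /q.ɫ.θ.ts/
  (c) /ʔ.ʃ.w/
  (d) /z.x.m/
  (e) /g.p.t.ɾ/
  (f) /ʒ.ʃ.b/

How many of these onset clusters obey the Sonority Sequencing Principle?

(a) sonority 1-3-3-5: well-formed.
(b) sonority 1-5-3-2: ill-formed.
(c) sonority 1-3-7: well-formed.
(d) sonority 3-3-4: well-formed.
(e) sonority 1-1-1-6: well-formed.
(f) sonority 3-3-1: ill-formed.

4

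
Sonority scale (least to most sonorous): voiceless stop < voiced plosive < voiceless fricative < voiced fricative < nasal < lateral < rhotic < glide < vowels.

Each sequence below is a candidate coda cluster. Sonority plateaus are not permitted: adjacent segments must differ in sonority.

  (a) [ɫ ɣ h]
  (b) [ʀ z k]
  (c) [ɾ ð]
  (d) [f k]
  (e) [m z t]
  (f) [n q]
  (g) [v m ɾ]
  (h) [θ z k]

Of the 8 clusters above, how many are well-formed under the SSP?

(a) sonority 6-4-3: well-formed.
(b) sonority 7-4-1: well-formed.
(c) sonority 7-4: well-formed.
(d) sonority 3-1: well-formed.
(e) sonority 5-4-1: well-formed.
(f) sonority 5-1: well-formed.
(g) sonority 4-5-7: ill-formed.
(h) sonority 3-4-1: ill-formed.

6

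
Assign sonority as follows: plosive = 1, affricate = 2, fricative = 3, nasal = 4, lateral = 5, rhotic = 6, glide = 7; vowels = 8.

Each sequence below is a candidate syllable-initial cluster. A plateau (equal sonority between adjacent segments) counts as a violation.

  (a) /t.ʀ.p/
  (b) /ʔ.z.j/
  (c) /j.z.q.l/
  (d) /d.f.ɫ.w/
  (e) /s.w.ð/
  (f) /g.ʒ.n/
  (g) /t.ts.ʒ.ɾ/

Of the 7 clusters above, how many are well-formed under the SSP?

4

(a) /t.ʀ.p/: profile 1-6-1 — violates.
(b) /ʔ.z.j/: profile 1-3-7 — obeys.
(c) /j.z.q.l/: profile 7-3-1-5 — violates.
(d) /d.f.ɫ.w/: profile 1-3-5-7 — obeys.
(e) /s.w.ð/: profile 3-7-3 — violates.
(f) /g.ʒ.n/: profile 1-3-4 — obeys.
(g) /t.ts.ʒ.ɾ/: profile 1-2-3-6 — obeys.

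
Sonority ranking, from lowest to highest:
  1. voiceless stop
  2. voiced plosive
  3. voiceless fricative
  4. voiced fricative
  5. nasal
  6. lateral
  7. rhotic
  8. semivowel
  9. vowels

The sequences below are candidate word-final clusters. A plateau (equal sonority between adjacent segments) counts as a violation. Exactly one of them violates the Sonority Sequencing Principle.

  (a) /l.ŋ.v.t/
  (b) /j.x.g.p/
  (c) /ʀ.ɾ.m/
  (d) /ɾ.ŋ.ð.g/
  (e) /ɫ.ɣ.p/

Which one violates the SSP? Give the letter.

(a) sonority 6-5-4-1: well-formed.
(b) sonority 8-3-2-1: well-formed.
(c) sonority 7-7-5: ill-formed.
(d) sonority 7-5-4-2: well-formed.
(e) sonority 6-4-1: well-formed.

c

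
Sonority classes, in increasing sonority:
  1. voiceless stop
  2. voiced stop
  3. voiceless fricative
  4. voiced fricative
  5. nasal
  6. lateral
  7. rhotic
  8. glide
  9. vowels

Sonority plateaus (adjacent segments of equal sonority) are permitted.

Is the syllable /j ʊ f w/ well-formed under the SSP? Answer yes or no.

Onset: /j/ is a glide (sonority 8); then the nucleus /ʊ/ (sonority 9).
Onset profile 8-9 — rises to the nucleus.
Coda: /f/ is a voiceless fricative (sonority 3), /w/ is a glide (sonority 8).
Coda profile 9-3-8 — does not fall throughout.

no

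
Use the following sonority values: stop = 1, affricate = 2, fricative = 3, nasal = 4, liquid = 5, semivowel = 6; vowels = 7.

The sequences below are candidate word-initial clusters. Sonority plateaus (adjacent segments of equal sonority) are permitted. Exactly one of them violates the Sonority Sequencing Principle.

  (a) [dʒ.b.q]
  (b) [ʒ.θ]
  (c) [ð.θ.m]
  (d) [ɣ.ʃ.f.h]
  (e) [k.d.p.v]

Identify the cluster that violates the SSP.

a

(a) [dʒ.b.q]: profile 2-1-1 — violates.
(b) [ʒ.θ]: profile 3-3 — obeys.
(c) [ð.θ.m]: profile 3-3-4 — obeys.
(d) [ɣ.ʃ.f.h]: profile 3-3-3-3 — obeys.
(e) [k.d.p.v]: profile 1-1-1-3 — obeys.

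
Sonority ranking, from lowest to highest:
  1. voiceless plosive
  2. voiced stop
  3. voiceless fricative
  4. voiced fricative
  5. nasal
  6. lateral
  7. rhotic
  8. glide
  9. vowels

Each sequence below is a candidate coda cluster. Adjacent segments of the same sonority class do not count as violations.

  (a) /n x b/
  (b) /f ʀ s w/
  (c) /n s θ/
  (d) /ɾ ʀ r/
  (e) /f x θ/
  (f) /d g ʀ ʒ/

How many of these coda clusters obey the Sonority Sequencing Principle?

(a) /n x b/: profile 5-3-2 — obeys.
(b) /f ʀ s w/: profile 3-7-3-8 — violates.
(c) /n s θ/: profile 5-3-3 — obeys.
(d) /ɾ ʀ r/: profile 7-7-7 — obeys.
(e) /f x θ/: profile 3-3-3 — obeys.
(f) /d g ʀ ʒ/: profile 2-2-7-4 — violates.

4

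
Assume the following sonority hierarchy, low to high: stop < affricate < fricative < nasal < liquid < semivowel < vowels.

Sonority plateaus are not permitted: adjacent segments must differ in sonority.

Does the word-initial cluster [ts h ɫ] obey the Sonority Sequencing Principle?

/ts/ — affricate, sonority 2.
/h/ — fricative, sonority 3.
/ɫ/ — liquid, sonority 5.
The profile 2-3-5 strictly rises, so the word-initial cluster satisfies the SSP.

yes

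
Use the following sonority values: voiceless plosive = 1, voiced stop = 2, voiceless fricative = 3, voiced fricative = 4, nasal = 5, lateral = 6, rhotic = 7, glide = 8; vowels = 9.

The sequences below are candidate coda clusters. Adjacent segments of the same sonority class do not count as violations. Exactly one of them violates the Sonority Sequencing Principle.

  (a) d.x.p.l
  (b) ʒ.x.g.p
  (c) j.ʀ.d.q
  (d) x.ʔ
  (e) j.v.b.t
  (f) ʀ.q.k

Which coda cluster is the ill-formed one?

a

(a) sonority 2-3-1-6: ill-formed.
(b) sonority 4-3-2-1: well-formed.
(c) sonority 8-7-2-1: well-formed.
(d) sonority 3-1: well-formed.
(e) sonority 8-4-2-1: well-formed.
(f) sonority 7-1-1: well-formed.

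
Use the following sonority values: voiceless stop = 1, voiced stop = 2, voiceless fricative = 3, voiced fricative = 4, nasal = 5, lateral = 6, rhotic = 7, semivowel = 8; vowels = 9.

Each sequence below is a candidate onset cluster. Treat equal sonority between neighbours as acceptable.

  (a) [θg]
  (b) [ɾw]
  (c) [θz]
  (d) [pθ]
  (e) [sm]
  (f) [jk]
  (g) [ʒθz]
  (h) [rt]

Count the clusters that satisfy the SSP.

(a) sonority 3-2: ill-formed.
(b) sonority 7-8: well-formed.
(c) sonority 3-4: well-formed.
(d) sonority 1-3: well-formed.
(e) sonority 3-5: well-formed.
(f) sonority 8-1: ill-formed.
(g) sonority 4-3-4: ill-formed.
(h) sonority 7-1: ill-formed.

4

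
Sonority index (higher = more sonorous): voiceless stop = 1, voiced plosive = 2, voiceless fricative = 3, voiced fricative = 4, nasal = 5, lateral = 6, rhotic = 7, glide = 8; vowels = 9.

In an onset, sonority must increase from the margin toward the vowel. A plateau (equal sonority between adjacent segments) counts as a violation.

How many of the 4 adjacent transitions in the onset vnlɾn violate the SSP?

/v/ — voiced fricative, sonority 4.
/n/ — nasal, sonority 5.
/l/ — lateral, sonority 6.
/ɾ/ — rhotic, sonority 7.
/n/ — nasal, sonority 5.
/v/→/n/: 4→5 (rises) — ok.
/n/→/l/: 5→6 (rises) — ok.
/l/→/ɾ/: 6→7 (rises) — ok.
/ɾ/→/n/: 7→5 (does not rise) — violation.

1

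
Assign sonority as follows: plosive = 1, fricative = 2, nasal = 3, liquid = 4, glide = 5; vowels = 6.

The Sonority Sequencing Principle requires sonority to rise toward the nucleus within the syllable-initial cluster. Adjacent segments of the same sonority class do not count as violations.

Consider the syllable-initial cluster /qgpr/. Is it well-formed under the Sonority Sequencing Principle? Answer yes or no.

yes

/q/: plosive = 1.
/g/: plosive = 1.
/p/: plosive = 1.
/r/: liquid = 4.
The profile 1-1-1-4 is non-decreasing (plateaus allowed), so the syllable-initial cluster satisfies the SSP.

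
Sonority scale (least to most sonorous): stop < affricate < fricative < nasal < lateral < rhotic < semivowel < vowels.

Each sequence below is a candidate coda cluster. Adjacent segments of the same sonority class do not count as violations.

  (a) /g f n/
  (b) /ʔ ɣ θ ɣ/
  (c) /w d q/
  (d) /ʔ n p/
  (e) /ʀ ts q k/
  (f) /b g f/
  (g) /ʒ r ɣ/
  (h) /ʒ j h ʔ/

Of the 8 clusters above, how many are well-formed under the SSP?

2

(a) sonority 1-3-4: ill-formed.
(b) sonority 1-3-3-3: ill-formed.
(c) sonority 7-1-1: well-formed.
(d) sonority 1-4-1: ill-formed.
(e) sonority 6-2-1-1: well-formed.
(f) sonority 1-1-3: ill-formed.
(g) sonority 3-6-3: ill-formed.
(h) sonority 3-7-3-1: ill-formed.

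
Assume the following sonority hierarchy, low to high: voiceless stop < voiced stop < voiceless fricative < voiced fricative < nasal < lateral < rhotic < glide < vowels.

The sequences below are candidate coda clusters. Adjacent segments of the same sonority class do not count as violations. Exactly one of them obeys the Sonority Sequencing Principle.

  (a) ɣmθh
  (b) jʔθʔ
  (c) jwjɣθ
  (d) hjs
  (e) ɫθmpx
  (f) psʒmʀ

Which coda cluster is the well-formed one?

c

(a) ɣmθh: profile 4-5-3-3 — violates.
(b) jʔθʔ: profile 8-1-3-1 — violates.
(c) jwjɣθ: profile 8-8-8-4-3 — obeys.
(d) hjs: profile 3-8-3 — violates.
(e) ɫθmpx: profile 6-3-5-1-3 — violates.
(f) psʒmʀ: profile 1-3-4-5-7 — violates.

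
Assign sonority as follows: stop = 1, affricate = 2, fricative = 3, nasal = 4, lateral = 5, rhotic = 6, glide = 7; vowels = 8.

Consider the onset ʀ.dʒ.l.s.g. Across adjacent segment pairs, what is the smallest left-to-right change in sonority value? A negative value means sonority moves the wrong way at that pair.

/ʀ/ — rhotic, sonority 6.
/dʒ/ — affricate, sonority 2.
/l/ — lateral, sonority 5.
/s/ — fricative, sonority 3.
/g/ — stop, sonority 1.
/ʀ/→/dʒ/: change -4.
/dʒ/→/l/: change +3.
/l/→/s/: change -2.
/s/→/g/: change -2.
Minimum = -4.

-4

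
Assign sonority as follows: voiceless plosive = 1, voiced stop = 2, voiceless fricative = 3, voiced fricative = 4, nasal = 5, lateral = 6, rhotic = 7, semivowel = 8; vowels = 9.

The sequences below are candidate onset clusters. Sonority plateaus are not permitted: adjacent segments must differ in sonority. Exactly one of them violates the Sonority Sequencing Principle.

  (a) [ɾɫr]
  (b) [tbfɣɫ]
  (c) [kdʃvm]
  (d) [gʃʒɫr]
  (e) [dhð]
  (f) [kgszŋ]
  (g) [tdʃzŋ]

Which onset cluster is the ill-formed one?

a

(a) [ɾɫr]: profile 7-6-7 — violates.
(b) [tbfɣɫ]: profile 1-2-3-4-6 — obeys.
(c) [kdʃvm]: profile 1-2-3-4-5 — obeys.
(d) [gʃʒɫr]: profile 2-3-4-6-7 — obeys.
(e) [dhð]: profile 2-3-4 — obeys.
(f) [kgszŋ]: profile 1-2-3-4-5 — obeys.
(g) [tdʃzŋ]: profile 1-2-3-4-5 — obeys.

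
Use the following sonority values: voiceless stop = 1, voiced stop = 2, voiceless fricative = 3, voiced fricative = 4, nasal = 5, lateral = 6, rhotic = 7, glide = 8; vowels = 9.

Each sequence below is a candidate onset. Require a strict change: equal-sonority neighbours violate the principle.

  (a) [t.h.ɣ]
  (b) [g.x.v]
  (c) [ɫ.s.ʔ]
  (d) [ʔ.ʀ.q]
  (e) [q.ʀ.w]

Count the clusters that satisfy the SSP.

3

(a) 1-3-4 → obeys
(b) 2-3-4 → obeys
(c) 6-3-1 → violates
(d) 1-7-1 → violates
(e) 1-7-8 → obeys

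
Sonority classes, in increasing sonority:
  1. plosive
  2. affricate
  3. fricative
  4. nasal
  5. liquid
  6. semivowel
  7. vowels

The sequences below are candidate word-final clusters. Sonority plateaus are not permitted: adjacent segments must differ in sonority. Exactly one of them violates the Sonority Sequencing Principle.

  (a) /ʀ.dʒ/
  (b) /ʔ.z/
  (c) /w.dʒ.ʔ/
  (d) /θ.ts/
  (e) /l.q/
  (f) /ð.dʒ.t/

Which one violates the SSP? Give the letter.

b

(a) 5-2 → obeys
(b) 1-3 → violates
(c) 6-2-1 → obeys
(d) 3-2 → obeys
(e) 5-1 → obeys
(f) 3-2-1 → obeys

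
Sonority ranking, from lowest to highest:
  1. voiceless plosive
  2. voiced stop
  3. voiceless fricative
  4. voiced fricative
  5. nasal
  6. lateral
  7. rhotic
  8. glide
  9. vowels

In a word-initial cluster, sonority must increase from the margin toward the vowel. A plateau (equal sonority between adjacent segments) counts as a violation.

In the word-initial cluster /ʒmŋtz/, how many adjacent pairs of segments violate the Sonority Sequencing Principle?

/ʒ/: voiced fricative = 4.
/m/: nasal = 5.
/ŋ/: nasal = 5.
/t/: voiceless plosive = 1.
/z/: voiced fricative = 4.
/ʒ/→/m/: 4→5 (rises) — ok.
/m/→/ŋ/: 5→5 (plateau) — violation.
/ŋ/→/t/: 5→1 (does not rise) — violation.
/t/→/z/: 1→4 (rises) — ok.

2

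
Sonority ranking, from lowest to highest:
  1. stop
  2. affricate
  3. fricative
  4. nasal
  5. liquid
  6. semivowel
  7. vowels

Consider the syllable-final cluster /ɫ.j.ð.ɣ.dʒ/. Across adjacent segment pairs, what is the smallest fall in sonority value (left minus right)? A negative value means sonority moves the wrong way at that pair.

-1

/ɫ/: liquid = 5.
/j/: semivowel = 6.
/ð/: fricative = 3.
/ɣ/: fricative = 3.
/dʒ/: affricate = 2.
/ɫ/→/j/: change -1.
/j/→/ð/: change +3.
/ð/→/ɣ/: change +0.
/ɣ/→/dʒ/: change +1.
Minimum = -1.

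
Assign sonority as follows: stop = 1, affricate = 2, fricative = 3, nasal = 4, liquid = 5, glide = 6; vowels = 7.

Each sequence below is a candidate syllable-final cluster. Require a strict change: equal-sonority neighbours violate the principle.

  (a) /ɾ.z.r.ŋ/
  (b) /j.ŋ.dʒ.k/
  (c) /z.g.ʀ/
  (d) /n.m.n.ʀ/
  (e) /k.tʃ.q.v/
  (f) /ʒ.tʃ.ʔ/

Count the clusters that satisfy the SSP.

2

(a) sonority 5-3-5-4: ill-formed.
(b) sonority 6-4-2-1: well-formed.
(c) sonority 3-1-5: ill-formed.
(d) sonority 4-4-4-5: ill-formed.
(e) sonority 1-2-1-3: ill-formed.
(f) sonority 3-2-1: well-formed.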